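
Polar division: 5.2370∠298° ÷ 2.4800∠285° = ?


r = 5.2370 / 2.4800 = 2.1117
theta = 298° - 285° = 13° = 13° (mod 360)

2.1117 cis(13°)


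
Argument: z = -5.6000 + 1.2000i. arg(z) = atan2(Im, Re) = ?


Re = -5.6, Im = 1.2
arg = atan2(1.2, -5.6) = 167.9052 degrees

arg(z) = 167.9052 degrees


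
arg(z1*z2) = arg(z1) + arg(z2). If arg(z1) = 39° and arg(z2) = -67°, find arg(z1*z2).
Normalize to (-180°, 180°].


arg(z1*z2) = 39° - 67° = -28°
Normalized to (-180°, 180°]: -28°

-28°


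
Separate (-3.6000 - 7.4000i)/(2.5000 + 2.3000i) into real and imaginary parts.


Multiply by conjugate: (-3.6000 - 7.4000i)(2.5000 - 2.3000i) / (2.5^2 + 2.3^2)
Numerator real = -3.6*2.5 - (7.4)*2.3 = -26.02
Numerator imag = -7.4*2.5 - (-3.6)*2.3 = -10.22
Denominator = 11.54
Re(z) = -26.02/11.54 = -2.2548
Im(z) = -10.22/11.54 = -0.8856

Re(z) = -2.2548, Im(z) = -0.8856


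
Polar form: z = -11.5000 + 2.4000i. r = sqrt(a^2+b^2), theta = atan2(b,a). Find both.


r = sqrt(132.25+5.76) = sqrt(138.01) = 11.7478
theta = atan2(2.4, -11.5) = 168.2118 degrees

r = 11.7478, theta = 168.2118 degrees


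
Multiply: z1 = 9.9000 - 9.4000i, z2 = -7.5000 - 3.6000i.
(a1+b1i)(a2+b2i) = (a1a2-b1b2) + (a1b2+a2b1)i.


Real = 9.9*(-7.5) - (-9.4)*(-3.6) = -74.25 - 33.84 = -108.09
Imag = 9.9*(-3.6) - (7.5)*(-9.4) = -35.64 + 70.5 = 34.86

-108.0900 + 34.8600i


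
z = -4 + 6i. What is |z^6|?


|z| = sqrt(16+36) = sqrt(52) = 7.2111
|z^6| = |z|^6 = (sqrt(52))^6 = 52^3 = 140608

|z^6| = 140608


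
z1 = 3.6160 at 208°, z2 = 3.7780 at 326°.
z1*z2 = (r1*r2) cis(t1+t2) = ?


r = 3.6160 * 3.7780 = 13.6612
theta = 208° + 326° = 534° = 174° (mod 360)

13.6612 cis(174°)


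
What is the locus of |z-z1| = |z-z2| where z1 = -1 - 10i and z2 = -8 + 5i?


Equal distances means the locus is the perpendicular bisector of z1 and z2.
Midpoint = ((-1+(-8))/2, (-10+5)/2) = (-4.5000, -2.5000)

Perpendicular bisector through (-4.5000, -2.5000)


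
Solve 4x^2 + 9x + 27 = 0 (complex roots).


disc = 9^2 - 4*4*27 = 81 - 432 = -351
sqrt(|disc|) = sqrt(351) = 18.7350
Real part = -9/(2*4) = -1.1250
Imag part = 18.7350/(2*4) = 2.3419

-1.1250 ± 2.3419i


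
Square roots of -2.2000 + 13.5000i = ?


|z| = sqrt(4.84+182.25) = 13.6781
sqrt((|z|+a)/2) = sqrt((13.6781+(-2.2))/2) = sqrt(5.7390) = 2.3956
sqrt((|z|-a)/2) = sqrt((13.6781-(-2.2))/2) = sqrt(7.9390) = 2.8176

±(2.3956 + 2.8176i) i.e. 2.3956 + 2.8176i and -2.3956 - 2.8176i


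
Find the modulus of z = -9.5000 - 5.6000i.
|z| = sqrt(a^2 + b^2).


|z| = sqrt((-9.5)^2 + (-5.6)^2) = sqrt(90.25 + 31.36) = sqrt(121.61) = 11.0277

|z| = 11.0277


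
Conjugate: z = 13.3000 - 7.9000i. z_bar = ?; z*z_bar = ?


z_bar = 13.3000 + 7.9000i
z*z_bar = 13.3^2 + (-7.9)^2 = 176.89 + 62.41 = 239.3

z_bar = 13.3000 + 7.9000i, z*z_bar = 239.3


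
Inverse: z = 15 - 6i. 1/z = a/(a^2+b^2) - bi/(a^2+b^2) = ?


|z|^2 = 225+36 = 261
1/z = (15 + 6i)/261

1/z = 0.0575 + 0.0230i


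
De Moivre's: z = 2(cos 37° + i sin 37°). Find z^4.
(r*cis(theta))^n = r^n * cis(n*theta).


r^4 = 2^4 = 16
n*theta = 4*37° = 148° = 148° (mod 360)
a = 16*cos(148°) = -13.5688
b = 16*sin(148°) = 8.4787

16 cis(148°) = -13.5688 + 8.4787i


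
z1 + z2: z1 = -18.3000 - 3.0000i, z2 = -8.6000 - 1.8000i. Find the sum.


Real: -18.3 - 8.6 = -26.9
Imag: -3 - 1.8 = -4.8

-26.9000 - 4.8000i


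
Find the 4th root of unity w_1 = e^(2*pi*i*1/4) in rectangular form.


Angle = 360*1/4 = 90°
a = cos(90°) = 0
b = sin(90°) = 1.0000

0 + 1.0000i


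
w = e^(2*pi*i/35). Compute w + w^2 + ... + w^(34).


With w = e^(2*pi*i/35), all 35 of the 35th roots of unity w^0 = 1, w, ..., w^(34) sum to 0: 1 + w + ... + w^(34) = (1 - w^35)/(1 - w) = 0 since w^35 = 1, w ≠ 1.
Removing the root 1: w + w^2 + ... + w^(34) = 0 - 1 = -1

Sum = -1


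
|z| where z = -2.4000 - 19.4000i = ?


|z| = sqrt((-2.4)^2 + (-19.4)^2) = sqrt(5.76 + 376.36) = sqrt(382.12) = 19.5479

|z| = 19.5479


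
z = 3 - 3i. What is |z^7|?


|z| = sqrt(9+9) = sqrt(18) = 4.2426
|z^7| = |z|^7 = (sqrt(18))^7 = 18^3 * sqrt(18) = 5832*sqrt(18)

|z^7| = 5832*sqrt(18) ≈ 24743.0805


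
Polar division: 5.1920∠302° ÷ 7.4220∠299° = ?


r = 5.1920 / 7.4220 = 0.6995
theta = 302° - 299° = 3° = 3° (mod 360)

0.6995 cis(3°)


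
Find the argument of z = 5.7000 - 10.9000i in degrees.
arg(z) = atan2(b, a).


Re = 5.7, Im = -10.9
arg = atan2(-10.9, 5.7) = -62.3933 degrees

arg(z) = -62.3933 degrees


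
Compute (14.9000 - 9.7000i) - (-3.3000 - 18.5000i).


Real: 14.9 + 3.3 = 18.2
Imag: -9.7 + 18.5 = 8.8

18.2000 + 8.8000i


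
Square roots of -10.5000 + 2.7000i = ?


|z| = sqrt(110.25+7.29) = 10.8416
sqrt((|z|+a)/2) = sqrt((10.8416+(-10.5))/2) = sqrt(0.1708) = 0.4133
sqrt((|z|-a)/2) = sqrt((10.8416-(-10.5))/2) = sqrt(10.6708) = 3.2666

±(0.4133 + 3.2666i) i.e. 0.4133 + 3.2666i and -0.4133 - 3.2666i


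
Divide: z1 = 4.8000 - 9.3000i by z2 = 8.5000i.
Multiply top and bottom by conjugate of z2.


Conjugate of z2 = -8.5000i
Numerator: (4.8000 - 9.3000i)(-8.5000i) = -79.0500 - 40.8000i
Denominator: 0^2 + 8.5^2 = 72.25
Result = (-79.0500 - 40.8000i)/72.25

-1.0941 - 0.5647i


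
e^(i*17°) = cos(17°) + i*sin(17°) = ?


cos(17°) = 0.9563
sin(17°) = 0.2924

e^(i*17°) = 0.9563 + 0.2924i


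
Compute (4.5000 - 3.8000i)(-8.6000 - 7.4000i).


Real = 4.5*(-8.6) - (-3.8)*(-7.4) = -38.7 - 28.12 = -66.82
Imag = 4.5*(-7.4) - (8.6)*(-3.8) = -33.3 + 32.68 = -0.62

-66.8200 - 0.6200i


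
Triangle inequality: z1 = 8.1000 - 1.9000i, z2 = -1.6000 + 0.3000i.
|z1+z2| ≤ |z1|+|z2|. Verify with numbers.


|z1| = sqrt(8.1^2 + (-1.9)^2) = sqrt(69.22) = 8.3199
|z2| = sqrt((-1.6)^2 + 0.3^2) = sqrt(2.65) = 1.6279
z1+z2 = 6.5000 - 1.6000i
|z1+z2| = sqrt(44.81) = 6.6940
|z1|+|z2| = 8.3199 + 1.6279 = 9.9478

|z1+z2| = 6.6940 ≤ |z1|+|z2| = 9.9478 (verified)


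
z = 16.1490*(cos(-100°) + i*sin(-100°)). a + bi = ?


a = 16.1490*cos(-100°) = 16.1490*(-0.173648) = -2.8042
b = 16.1490*sin(-100°) = 16.1490*(-0.98481) = -15.9037

-2.8042 - 15.9037i


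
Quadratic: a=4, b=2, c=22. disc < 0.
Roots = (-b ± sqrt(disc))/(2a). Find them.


disc = 2^2 - 4*4*22 = 4 - 352 = -348
sqrt(|disc|) = sqrt(348) = 18.6548
Real part = -2/(2*4) = -0.2500
Imag part = 18.6548/(2*4) = 2.3318

-0.2500 ± 2.3318i


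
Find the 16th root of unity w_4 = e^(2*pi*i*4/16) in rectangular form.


Angle = 360*4/16 = 90°
a = cos(90°) = 0
b = sin(90°) = 1.0000

0 + 1.0000i


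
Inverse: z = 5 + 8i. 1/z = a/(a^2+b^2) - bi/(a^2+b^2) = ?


|z|^2 = 25+64 = 89
1/z = (5 - 8i)/89

1/z = 0.0562 - 0.0899i


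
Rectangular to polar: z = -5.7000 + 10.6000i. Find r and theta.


r = sqrt(32.49+112.36) = sqrt(144.85) = 12.0354
theta = atan2(10.6, -5.7) = 118.2685 degrees

r = 12.0354, theta = 118.2685 degrees


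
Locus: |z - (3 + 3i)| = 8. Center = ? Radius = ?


|z - z0| = r is a circle with center z0 and radius r.
Center = (3, 3), radius = 8

Circle with center (3, 3) and radius 8


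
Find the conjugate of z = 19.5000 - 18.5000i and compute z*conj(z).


z_bar = 19.5000 + 18.5000i
z*z_bar = 19.5^2 + (-18.5)^2 = 380.25 + 342.25 = 722.5

z_bar = 19.5000 + 18.5000i, z*z_bar = 722.5


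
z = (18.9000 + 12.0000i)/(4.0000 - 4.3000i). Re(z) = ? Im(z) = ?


Multiply by conjugate: (18.9000 + 12.0000i)(4.0000 + 4.3000i) / (4^2 + (-4.3)^2)
Numerator real = 18.9*4 + 12*(-4.3) = 24
Numerator imag = 12*4 - 18.9*(-4.3) = 129.27
Denominator = 34.49
Re(z) = 24/34.49 = 0.6959
Im(z) = 129.27/34.49 = 3.7480

Re(z) = 0.6959, Im(z) = 3.7480


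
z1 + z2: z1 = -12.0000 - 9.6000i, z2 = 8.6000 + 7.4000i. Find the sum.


Real: -12 + 8.6 = -3.4
Imag: -9.6 + 7.4 = -2.2

-3.4000 - 2.2000i


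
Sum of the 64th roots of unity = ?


The sum of all 64th roots of unity is 0.
Geometric series: (1 - w^64)/(1 - w) = (1-1)/(1-w) = 0 since w^64 = 1, w ≠ 1.
Alternatively: coefficient of z^63 in z^64 - 1 is 0.

0


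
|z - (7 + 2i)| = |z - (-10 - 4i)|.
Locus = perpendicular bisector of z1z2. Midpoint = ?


Equal distances means the locus is the perpendicular bisector of z1 and z2.
Midpoint = ((7+(-10))/2, (2+(-4))/2) = (-1.5000, -1.0000)

Perpendicular bisector through (-1.5000, -1.0000)


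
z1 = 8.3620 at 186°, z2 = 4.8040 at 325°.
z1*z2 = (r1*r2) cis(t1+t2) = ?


r = 8.3620 * 4.8040 = 40.1710
theta = 186° + 325° = 511° = 151° (mod 360)

40.1710 cis(151°)


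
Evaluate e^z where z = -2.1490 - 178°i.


e^-2.1490 = 0.1166
cos(-178°) = -0.9994
sin(-178°) = -0.0349
Real = 0.1166*(-0.9994) = -0.1165
Imag = 0.1166*(-0.0349) = -0.0041

-0.1165 - 0.0041i


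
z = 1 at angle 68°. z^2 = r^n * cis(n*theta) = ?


r^2 = 1^2 = 1
n*theta = 2*68° = 136° = 136° (mod 360)
a = 1*cos(136°) = -0.7193
b = 1*sin(136°) = 0.6947

1 cis(136°) = -0.7193 + 0.6947i


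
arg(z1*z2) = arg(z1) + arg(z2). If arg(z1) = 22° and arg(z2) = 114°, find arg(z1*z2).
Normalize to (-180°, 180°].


arg(z1*z2) = 22° + 114° = 136°
Normalized to (-180°, 180°]: 136°

136°


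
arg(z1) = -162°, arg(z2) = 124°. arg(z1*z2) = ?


arg(z1*z2) = -162° + 124° = -38°
Normalized to (-180°, 180°]: -38°

-38°


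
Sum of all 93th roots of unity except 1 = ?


With w = e^(2*pi*i/93), all 93 of the 93th roots of unity w^0 = 1, w, ..., w^(92) sum to 0: 1 + w + ... + w^(92) = (1 - w^93)/(1 - w) = 0 since w^93 = 1, w ≠ 1.
Removing the root 1: w + w^2 + ... + w^(92) = 0 - 1 = -1

Sum = -1


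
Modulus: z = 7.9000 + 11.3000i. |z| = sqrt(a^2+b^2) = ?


|z| = sqrt(7.9^2 + 11.3^2) = sqrt(62.41 + 127.69) = sqrt(190.1) = 13.7877

|z| = 13.7877


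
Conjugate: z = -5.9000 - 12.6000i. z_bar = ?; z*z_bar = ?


z_bar = -5.9000 + 12.6000i
z*z_bar = (-5.9)^2 + (-12.6)^2 = 34.81 + 158.76 = 193.57

z_bar = -5.9000 + 12.6000i, z*z_bar = 193.57


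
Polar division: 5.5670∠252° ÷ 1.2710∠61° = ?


r = 5.5670 / 1.2710 = 4.3800
theta = 252° - 61° = 191° = 191° (mod 360)

4.3800 cis(191°)


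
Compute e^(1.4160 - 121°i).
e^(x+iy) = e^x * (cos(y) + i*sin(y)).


e^1.4160 = 4.1206
cos(-121°) = -0.51504
sin(-121°) = -0.857167
Real = 4.1206*(-0.51504) = -2.1223
Imag = 4.1206*(-0.857167) = -3.5320

-2.1223 - 3.5320i


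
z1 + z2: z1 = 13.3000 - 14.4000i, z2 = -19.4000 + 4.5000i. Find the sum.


Real: 13.3 - 19.4 = -6.1
Imag: -14.4 + 4.5 = -9.9

-6.1000 - 9.9000i


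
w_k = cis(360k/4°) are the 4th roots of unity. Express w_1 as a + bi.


Angle = 360*1/4 = 90°
a = cos(90°) = 0
b = sin(90°) = 1.0000

0 + 1.0000i


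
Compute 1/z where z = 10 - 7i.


|z|^2 = 100+49 = 149
1/z = (10 + 7i)/149

1/z = 0.0671 + 0.0470i


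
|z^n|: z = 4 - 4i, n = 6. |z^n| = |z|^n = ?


|z| = sqrt(16+16) = sqrt(32) = 5.6569
|z^6| = |z|^6 = (sqrt(32))^6 = 32^3 = 32768

|z^6| = 32768


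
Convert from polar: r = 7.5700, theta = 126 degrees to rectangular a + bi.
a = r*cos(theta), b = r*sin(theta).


a = 7.5700*cos(126°) = 7.5700*(-0.587785) = -4.4495
b = 7.5700*sin(126°) = 7.5700*0.80902 = 6.1243

-4.4495 + 6.1243i


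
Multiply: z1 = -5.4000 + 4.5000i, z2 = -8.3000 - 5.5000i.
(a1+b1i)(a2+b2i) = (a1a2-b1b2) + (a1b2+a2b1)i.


Real = -5.4*(-8.3) - 4.5*(-5.5) = 44.82 - (-24.75) = 69.57
Imag = -5.4*(-5.5) - (8.3)*4.5 = 29.7 - (37.35) = -7.65

69.5700 - 7.6500i


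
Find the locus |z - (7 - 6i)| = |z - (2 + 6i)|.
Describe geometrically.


Equal distances means the locus is the perpendicular bisector of z1 and z2.
Midpoint = ((7+2)/2, (-6+6)/2) = (4.5000, 0)

Perpendicular bisector through (4.5000, 0)


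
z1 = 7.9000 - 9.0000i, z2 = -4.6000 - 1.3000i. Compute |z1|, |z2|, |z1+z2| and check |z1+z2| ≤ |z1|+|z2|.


|z1| = sqrt(7.9^2 + (-9)^2) = sqrt(143.41) = 11.9754
|z2| = sqrt((-4.6)^2 + (-1.3)^2) = sqrt(22.85) = 4.7802
z1+z2 = 3.3000 - 10.3000i
|z1+z2| = sqrt(116.98) = 10.8157
|z1|+|z2| = 11.9754 + 4.7802 = 16.7556

|z1+z2| = 10.8157 ≤ |z1|+|z2| = 16.7556 (verified)


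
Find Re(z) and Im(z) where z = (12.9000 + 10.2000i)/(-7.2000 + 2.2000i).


Multiply by conjugate: (12.9000 + 10.2000i)(-7.2000 - 2.2000i) / ((-7.2)^2 + 2.2^2)
Numerator real = 12.9*(-7.2) + 10.2*2.2 = -70.44
Numerator imag = 10.2*(-7.2) - 12.9*2.2 = -101.82
Denominator = 56.68
Re(z) = -70.44/56.68 = -1.2428
Im(z) = -101.82/56.68 = -1.7964

Re(z) = -1.2428, Im(z) = -1.7964


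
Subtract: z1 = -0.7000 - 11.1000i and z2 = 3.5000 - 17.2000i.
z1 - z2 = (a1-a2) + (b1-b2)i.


Real: -0.7 - 3.5 = -4.2
Imag: -11.1 + 17.2 = 6.1

-4.2000 + 6.1000i


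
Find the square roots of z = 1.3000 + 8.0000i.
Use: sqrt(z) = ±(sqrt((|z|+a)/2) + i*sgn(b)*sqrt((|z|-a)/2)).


|z| = sqrt(1.69+64) = 8.1049
sqrt((|z|+a)/2) = sqrt((8.1049+1.3)/2) = sqrt(4.7025) = 2.1685
sqrt((|z|-a)/2) = sqrt((8.1049-1.3)/2) = sqrt(3.4025) = 1.8446

±(2.1685 + 1.8446i) i.e. 2.1685 + 1.8446i and -2.1685 - 1.8446i


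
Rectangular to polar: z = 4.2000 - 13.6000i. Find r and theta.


r = sqrt(17.64+184.96) = sqrt(202.6) = 14.2338
theta = atan2(-13.6, 4.2) = -72.8381 degrees

r = 14.2338, theta = -72.8381 degrees


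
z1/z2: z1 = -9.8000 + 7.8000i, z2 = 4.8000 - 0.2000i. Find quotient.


Conjugate of z2 = 4.8000 + 0.2000i
Numerator: (-9.8000 + 7.8000i)(4.8000 + 0.2000i) = -48.6000 + 35.4800i
Denominator: 4.8^2 + (-0.2)^2 = 23.08
Result = (-48.6000 + 35.4800i)/23.08

-2.1057 + 1.5373i


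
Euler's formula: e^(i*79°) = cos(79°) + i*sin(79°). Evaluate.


cos(79°) = 0.1908
sin(79°) = 0.9816

e^(i*79°) = 0.1908 + 0.9816i


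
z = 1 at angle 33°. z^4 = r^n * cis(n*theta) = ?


r^4 = 1^4 = 1
n*theta = 4*33° = 132° = 132° (mod 360)
a = 1*cos(132°) = -0.6691
b = 1*sin(132°) = 0.7431

1 cis(132°) = -0.6691 + 0.7431i


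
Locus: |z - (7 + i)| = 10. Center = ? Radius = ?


|z - z0| = r is a circle with center z0 and radius r.
Center = (7, 1), radius = 10

Circle with center (7, 1) and radius 10


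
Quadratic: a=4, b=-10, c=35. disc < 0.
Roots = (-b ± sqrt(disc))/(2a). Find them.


disc = (-10)^2 - 4*4*35 = 100 - 560 = -460
sqrt(|disc|) = sqrt(460) = 21.4476
Real part = 10/(2*4) = 1.2500
Imag part = 21.4476/(2*4) = 2.6810

1.2500 ± 2.6810i


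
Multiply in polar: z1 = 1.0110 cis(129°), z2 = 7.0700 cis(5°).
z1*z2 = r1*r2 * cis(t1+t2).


r = 1.0110 * 7.0700 = 7.1478
theta = 129° + 5° = 134° = 134° (mod 360)

7.1478 cis(134°)


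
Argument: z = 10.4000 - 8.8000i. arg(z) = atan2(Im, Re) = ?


Re = 10.4, Im = -8.8
arg = atan2(-8.8, 10.4) = -40.2364 degrees

arg(z) = -40.2364 degrees


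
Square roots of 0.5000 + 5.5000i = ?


|z| = sqrt(0.25+30.25) = 5.5227
sqrt((|z|+a)/2) = sqrt((5.5227+0.5)/2) = sqrt(3.0113) = 1.7353
sqrt((|z|-a)/2) = sqrt((5.5227-0.5)/2) = sqrt(2.5113) = 1.5847

±(1.7353 + 1.5847i) i.e. 1.7353 + 1.5847i and -1.7353 - 1.5847i


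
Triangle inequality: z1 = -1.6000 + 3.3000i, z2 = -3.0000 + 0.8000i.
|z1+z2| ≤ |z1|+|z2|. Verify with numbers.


|z1| = sqrt((-1.6)^2 + 3.3^2) = sqrt(13.45) = 3.6674
|z2| = sqrt((-3)^2 + 0.8^2) = sqrt(9.64) = 3.1048
z1+z2 = -4.6000 + 4.1000i
|z1+z2| = sqrt(37.97) = 6.1620
|z1|+|z2| = 3.6674 + 3.1048 = 6.7722

|z1+z2| = 6.1620 ≤ |z1|+|z2| = 6.7722 (verified)


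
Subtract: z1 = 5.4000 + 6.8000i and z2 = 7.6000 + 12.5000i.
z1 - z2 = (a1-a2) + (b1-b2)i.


Real: 5.4 - 7.6 = -2.2
Imag: 6.8 - 12.5 = -5.7

-2.2000 - 5.7000i


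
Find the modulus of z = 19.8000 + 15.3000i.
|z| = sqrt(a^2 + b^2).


|z| = sqrt(19.8^2 + 15.3^2) = sqrt(392.04 + 234.09) = sqrt(626.13) = 25.0226

|z| = 25.0226


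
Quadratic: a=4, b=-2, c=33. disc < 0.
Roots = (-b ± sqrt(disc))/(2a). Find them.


disc = (-2)^2 - 4*4*33 = 4 - 528 = -524
sqrt(|disc|) = sqrt(524) = 22.8910
Real part = 2/(2*4) = 0.2500
Imag part = 22.8910/(2*4) = 2.8614

0.2500 ± 2.8614i


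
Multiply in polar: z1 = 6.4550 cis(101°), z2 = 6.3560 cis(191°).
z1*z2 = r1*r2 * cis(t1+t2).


r = 6.4550 * 6.3560 = 41.0280
theta = 101° + 191° = 292° = 292° (mod 360)

41.0280 cis(292°)


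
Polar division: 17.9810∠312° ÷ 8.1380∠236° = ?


r = 17.9810 / 8.1380 = 2.2095
theta = 312° - 236° = 76° = 76° (mod 360)

2.2095 cis(76°)


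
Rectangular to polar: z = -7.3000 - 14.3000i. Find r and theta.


r = sqrt(53.29+204.49) = sqrt(257.78) = 16.0555
theta = atan2(-14.3, -7.3) = -117.0438 degrees

r = 16.0555, theta = -117.0438 degrees


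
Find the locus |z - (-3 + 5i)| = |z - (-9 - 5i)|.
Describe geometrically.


Equal distances means the locus is the perpendicular bisector of z1 and z2.
Midpoint = ((-3+(-9))/2, (5+(-5))/2) = (-6.0000, 0)

Perpendicular bisector through (-6.0000, 0)


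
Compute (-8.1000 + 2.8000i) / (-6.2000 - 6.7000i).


Conjugate of z2 = -6.2000 + 6.7000i
Numerator: (-8.1000 + 2.8000i)(-6.2000 + 6.7000i) = 31.4600 - 71.6300i
Denominator: (-6.2)^2 + (-6.7)^2 = 83.33
Result = (31.4600 - 71.6300i)/83.33

0.3775 - 0.8596i


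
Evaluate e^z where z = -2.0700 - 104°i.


e^-2.0700 = 0.12619
cos(-104°) = -0.2419
sin(-104°) = -0.9703
Real = 0.12619*(-0.2419) = -0.0305
Imag = 0.12619*(-0.9703) = -0.1224

-0.0305 - 0.1224i


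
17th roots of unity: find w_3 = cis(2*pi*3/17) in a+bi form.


Angle = 360*3/17 = 63.5294°
a = cos(63.5294°) = 0.4457
b = sin(63.5294°) = 0.8952

0.4457 + 0.8952i


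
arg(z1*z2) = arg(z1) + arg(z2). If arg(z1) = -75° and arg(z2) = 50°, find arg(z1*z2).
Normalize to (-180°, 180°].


arg(z1*z2) = -75° + 50° = -25°
Normalized to (-180°, 180°]: -25°

-25°


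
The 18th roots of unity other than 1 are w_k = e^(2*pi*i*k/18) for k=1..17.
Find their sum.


With w = e^(2*pi*i/18), all 18 of the 18th roots of unity w^0 = 1, w, ..., w^(17) sum to 0: 1 + w + ... + w^(17) = (1 - w^18)/(1 - w) = 0 since w^18 = 1, w ≠ 1.
Removing the root 1: w + w^2 + ... + w^(17) = 0 - 1 = -1

Sum = -1


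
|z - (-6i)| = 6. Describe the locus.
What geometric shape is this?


|z - z0| = r is a circle with center z0 and radius r.
Center = (0, -6), radius = 6

Circle with center (0, -6) and radius 6


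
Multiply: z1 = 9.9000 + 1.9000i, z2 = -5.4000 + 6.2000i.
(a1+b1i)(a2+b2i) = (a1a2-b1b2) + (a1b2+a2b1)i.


Real = 9.9*(-5.4) - 1.9*6.2 = -53.46 - 11.78 = -65.24
Imag = 9.9*6.2 - (5.4)*1.9 = 61.38 - (10.26) = 51.12

-65.2400 + 51.1200i


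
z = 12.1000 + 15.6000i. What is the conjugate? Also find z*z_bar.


z_bar = 12.1000 - 15.6000i
z*z_bar = 12.1^2 + 15.6^2 = 146.41 + 243.36 = 389.77

z_bar = 12.1000 - 15.6000i, z*z_bar = 389.77


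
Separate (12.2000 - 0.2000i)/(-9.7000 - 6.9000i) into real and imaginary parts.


Multiply by conjugate: (12.2000 - 0.2000i)(-9.7000 + 6.9000i) / ((-9.7)^2 + (-6.9)^2)
Numerator real = 12.2*(-9.7) - (0.2)*(-6.9) = -116.96
Numerator imag = -0.2*(-9.7) - 12.2*(-6.9) = 86.12
Denominator = 141.7
Re(z) = -116.96/141.7 = -0.8254
Im(z) = 86.12/141.7 = 0.6078

Re(z) = -0.8254, Im(z) = 0.6078


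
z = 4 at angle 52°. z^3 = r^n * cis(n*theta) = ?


r^3 = 4^3 = 64
n*theta = 3*52° = 156° = 156° (mod 360)
a = 64*cos(156°) = -58.4669
b = 64*sin(156°) = 26.0311

64 cis(156°) = -58.4669 + 26.0311i


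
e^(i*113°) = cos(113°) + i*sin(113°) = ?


cos(113°) = -0.3907
sin(113°) = 0.9205

e^(i*113°) = -0.3907 + 0.9205i


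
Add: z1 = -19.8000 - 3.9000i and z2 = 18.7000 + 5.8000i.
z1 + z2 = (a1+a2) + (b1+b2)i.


Real: -19.8 + 18.7 = -1.1
Imag: -3.9 + 5.8 = 1.9

-1.1000 + 1.9000i


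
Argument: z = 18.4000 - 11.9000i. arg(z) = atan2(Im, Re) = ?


Re = 18.4, Im = -11.9
arg = atan2(-11.9, 18.4) = -32.8923 degrees

arg(z) = -32.8923 degrees


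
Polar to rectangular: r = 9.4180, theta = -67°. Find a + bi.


a = 9.4180*cos(-67°) = 9.4180*0.39073 = 3.6799
b = 9.4180*sin(-67°) = 9.4180*(-0.9205) = -8.6693

3.6799 - 8.6693i


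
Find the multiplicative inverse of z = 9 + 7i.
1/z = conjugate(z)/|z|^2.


|z|^2 = 81+49 = 130
1/z = (9 - 7i)/130

1/z = 0.0692 - 0.0538i


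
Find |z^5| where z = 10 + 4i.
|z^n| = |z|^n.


|z| = sqrt(100+16) = sqrt(116) = 10.7703
|z^5| = |z|^5 = (sqrt(116))^5 = 116^2 * sqrt(116) = 13456*sqrt(116)

|z^5| = 13456*sqrt(116) ≈ 144925.5553


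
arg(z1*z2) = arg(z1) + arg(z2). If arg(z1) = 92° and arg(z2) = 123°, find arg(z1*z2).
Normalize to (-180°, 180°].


arg(z1*z2) = 92° + 123° = 215°
Normalized to (-180°, 180°]: -145°

-145°


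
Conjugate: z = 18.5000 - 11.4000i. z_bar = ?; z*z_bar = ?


z_bar = 18.5000 + 11.4000i
z*z_bar = 18.5^2 + (-11.4)^2 = 342.25 + 129.96 = 472.21

z_bar = 18.5000 + 11.4000i, z*z_bar = 472.21


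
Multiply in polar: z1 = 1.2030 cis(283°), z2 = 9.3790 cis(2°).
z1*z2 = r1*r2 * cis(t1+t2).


r = 1.2030 * 9.3790 = 11.2829
theta = 283° + 2° = 285° = 285° (mod 360)

11.2829 cis(285°)


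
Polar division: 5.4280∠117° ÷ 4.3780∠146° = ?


r = 5.4280 / 4.3780 = 1.2398
theta = 117° - 146° = -29° = 331° (mod 360)

1.2398 cis(331°)


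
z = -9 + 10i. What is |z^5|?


|z| = sqrt(81+100) = sqrt(181) = 13.4536
|z^5| = |z|^5 = (sqrt(181))^5 = 181^2 * sqrt(181) = 32761*sqrt(181)

|z^5| = 32761*sqrt(181) ≈ 440754.1774


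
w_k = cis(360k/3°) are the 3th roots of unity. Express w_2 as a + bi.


Angle = 360*2/3 = 240°
a = cos(240°) = -0.5000
b = sin(240°) = -0.8660

-0.5000 - 0.8660i


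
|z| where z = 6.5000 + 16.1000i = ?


|z| = sqrt(6.5^2 + 16.1^2) = sqrt(42.25 + 259.21) = sqrt(301.46) = 17.3626

|z| = 17.3626


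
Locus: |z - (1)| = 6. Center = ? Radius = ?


|z - z0| = r is a circle with center z0 and radius r.
Center = (1, 0), radius = 6

Circle with center (1, 0) and radius 6


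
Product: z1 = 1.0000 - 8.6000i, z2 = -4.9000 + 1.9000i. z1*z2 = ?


Real = 1*(-4.9) - (-8.6)*1.9 = -4.9 - (-16.34) = 11.44
Imag = 1*1.9 - (4.9)*(-8.6) = 1.9 + 42.14 = 44.04

11.4400 + 44.0400i


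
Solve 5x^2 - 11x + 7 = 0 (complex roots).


disc = (-11)^2 - 4*5*7 = 121 - 140 = -19
sqrt(|disc|) = sqrt(19) = 4.3589
Real part = 11/(2*5) = 1.1000
Imag part = 4.3589/(2*5) = 0.4359

1.1000 ± 0.4359i


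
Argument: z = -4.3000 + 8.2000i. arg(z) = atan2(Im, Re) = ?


Re = -4.3, Im = 8.2
arg = atan2(8.2, -4.3) = 117.6721 degrees

arg(z) = 117.6721 degrees


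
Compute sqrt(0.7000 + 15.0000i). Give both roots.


|z| = sqrt(0.49+225) = 15.0163
sqrt((|z|+a)/2) = sqrt((15.0163+0.7)/2) = sqrt(7.8582) = 2.8032
sqrt((|z|-a)/2) = sqrt((15.0163-0.7)/2) = sqrt(7.1582) = 2.6755

±(2.8032 + 2.6755i) i.e. 2.8032 + 2.6755i and -2.8032 - 2.6755i


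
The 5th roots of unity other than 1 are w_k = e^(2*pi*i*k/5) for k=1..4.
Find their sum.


With w = e^(2*pi*i/5), all 5 of the 5th roots of unity w^0 = 1, w, ..., w^(4) sum to 0: 1 + w + ... + w^(4) = (1 - w^5)/(1 - w) = 0 since w^5 = 1, w ≠ 1.
Removing the root 1: w + w^2 + ... + w^(4) = 0 - 1 = -1

Sum = -1


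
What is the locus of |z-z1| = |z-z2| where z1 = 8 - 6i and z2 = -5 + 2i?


Equal distances means the locus is the perpendicular bisector of z1 and z2.
Midpoint = ((8+(-5))/2, (-6+2)/2) = (1.5000, -2.0000)

Perpendicular bisector through (1.5000, -2.0000)


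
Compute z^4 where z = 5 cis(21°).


r^4 = 5^4 = 625
n*theta = 4*21° = 84° = 84° (mod 360)
a = 625*cos(84°) = 65.3303
b = 625*sin(84°) = 621.5762

625 cis(84°) = 65.3303 + 621.5762i


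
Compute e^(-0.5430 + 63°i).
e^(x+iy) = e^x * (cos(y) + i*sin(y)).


e^-0.5430 = 0.5810
cos(63°) = 0.454
sin(63°) = 0.891
Real = 0.5810*0.454 = 0.2638
Imag = 0.5810*0.891 = 0.5177

0.2638 + 0.5177i


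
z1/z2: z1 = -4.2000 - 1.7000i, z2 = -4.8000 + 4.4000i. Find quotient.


Conjugate of z2 = -4.8000 - 4.4000i
Numerator: (-4.2000 - 1.7000i)(-4.8000 - 4.4000i) = 12.6800 + 26.6400i
Denominator: (-4.8)^2 + 4.4^2 = 42.4
Result = (12.6800 + 26.6400i)/42.4

0.2991 + 0.6283i


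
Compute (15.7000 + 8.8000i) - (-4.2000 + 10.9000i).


Real: 15.7 + 4.2 = 19.9
Imag: 8.8 - 10.9 = -2.1

19.9000 - 2.1000i


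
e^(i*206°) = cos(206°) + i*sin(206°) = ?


cos(206°) = -0.8988
sin(206°) = -0.4384

e^(i*206°) = -0.8988 - 0.4384i


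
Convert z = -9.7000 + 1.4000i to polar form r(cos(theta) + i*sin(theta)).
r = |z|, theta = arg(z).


r = sqrt(94.09+1.96) = sqrt(96.05) = 9.8005
theta = atan2(1.4, -9.7) = 171.7872 degrees

r = 9.8005, theta = 171.7872 degrees


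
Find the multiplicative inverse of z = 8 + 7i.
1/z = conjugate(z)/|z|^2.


|z|^2 = 64+49 = 113
1/z = (8 - 7i)/113

1/z = 0.0708 - 0.0619i


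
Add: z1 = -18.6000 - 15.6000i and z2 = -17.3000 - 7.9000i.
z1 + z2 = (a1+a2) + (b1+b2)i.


Real: -18.6 - 17.3 = -35.9
Imag: -15.6 - 7.9 = -23.5

-35.9000 - 23.5000i


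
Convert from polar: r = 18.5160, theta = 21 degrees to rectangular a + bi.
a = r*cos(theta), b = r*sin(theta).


a = 18.5160*cos(21°) = 18.5160*0.93358 = 17.2862
b = 18.5160*sin(21°) = 18.5160*0.358368 = 6.6355

17.2862 + 6.6355i


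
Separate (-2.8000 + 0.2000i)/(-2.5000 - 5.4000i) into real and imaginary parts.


Multiply by conjugate: (-2.8000 + 0.2000i)(-2.5000 + 5.4000i) / ((-2.5)^2 + (-5.4)^2)
Numerator real = -2.8*(-2.5) + 0.2*(-5.4) = 5.92
Numerator imag = 0.2*(-2.5) - (-2.8)*(-5.4) = -15.62
Denominator = 35.41
Re(z) = 5.92/35.41 = 0.1672
Im(z) = -15.62/35.41 = -0.4411

Re(z) = 0.1672, Im(z) = -0.4411


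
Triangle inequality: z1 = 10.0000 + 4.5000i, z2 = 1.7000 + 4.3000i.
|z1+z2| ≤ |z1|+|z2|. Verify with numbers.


|z1| = sqrt(10^2 + 4.5^2) = sqrt(120.25) = 10.9659
|z2| = sqrt(1.7^2 + 4.3^2) = sqrt(21.38) = 4.6239
z1+z2 = 11.7000 + 8.8000i
|z1+z2| = sqrt(214.33) = 14.6400
|z1|+|z2| = 10.9659 + 4.6239 = 15.5898

|z1+z2| = 14.6400 ≤ |z1|+|z2| = 15.5898 (verified)


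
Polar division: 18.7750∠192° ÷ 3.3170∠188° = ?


r = 18.7750 / 3.3170 = 5.6602
theta = 192° - 188° = 4° = 4° (mod 360)

5.6602 cis(4°)


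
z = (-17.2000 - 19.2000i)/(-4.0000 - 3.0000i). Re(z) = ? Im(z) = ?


Multiply by conjugate: (-17.2000 - 19.2000i)(-4.0000 + 3.0000i) / ((-4)^2 + (-3)^2)
Numerator real = -17.2*(-4) - (19.2)*(-3) = 126.4
Numerator imag = -19.2*(-4) - (-17.2)*(-3) = 25.2
Denominator = 25
Re(z) = 126.4/25 = 5.0560
Im(z) = 25.2/25 = 1.0080

Re(z) = 5.0560, Im(z) = 1.0080


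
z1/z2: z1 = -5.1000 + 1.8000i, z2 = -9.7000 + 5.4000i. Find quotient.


Conjugate of z2 = -9.7000 - 5.4000i
Numerator: (-5.1000 + 1.8000i)(-9.7000 - 5.4000i) = 59.1900 + 10.0800i
Denominator: (-9.7)^2 + 5.4^2 = 123.25
Result = (59.1900 + 10.0800i)/123.25

0.4802 + 0.0818i


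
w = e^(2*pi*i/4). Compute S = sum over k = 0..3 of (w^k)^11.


The roots are w_k = w^k with w = e^(2*pi*i/4), and (w^k)^11 = (w^11)^k.
So S = 1 + u + u^2 + ... + u^(3) with u = w^11.
11 = 2*4 + 3, so 11 is not a multiple of 4: u = (w^4)^2 * w^3 = w^3 ≠ 1 (w is a primitive 4th root), while u^4 = (w^4)^11 = 1.
Geometric series: S = (1 - u^4)/(1 - u) = (1 - 1)/(1 - u) = 0

S = 0


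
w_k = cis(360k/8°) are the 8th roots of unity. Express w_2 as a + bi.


Angle = 360*2/8 = 90°
a = cos(90°) = 0
b = sin(90°) = 1.0000

0 + 1.0000i


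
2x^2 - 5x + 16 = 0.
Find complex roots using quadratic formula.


disc = (-5)^2 - 4*2*16 = 25 - 128 = -103
sqrt(|disc|) = sqrt(103) = 10.1489
Real part = 5/(2*2) = 1.2500
Imag part = 10.1489/(2*2) = 2.5372

1.2500 ± 2.5372i


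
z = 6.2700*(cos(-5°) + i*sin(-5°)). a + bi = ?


a = 6.2700*cos(-5°) = 6.2700*0.99619 = 6.2461
b = 6.2700*sin(-5°) = 6.2700*(-0.08716) = -0.5465

6.2461 - 0.5465i


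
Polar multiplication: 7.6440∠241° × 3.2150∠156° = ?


r = 7.6440 * 3.2150 = 24.5755
theta = 241° + 156° = 397° = 37° (mod 360)

24.5755 cis(37°)


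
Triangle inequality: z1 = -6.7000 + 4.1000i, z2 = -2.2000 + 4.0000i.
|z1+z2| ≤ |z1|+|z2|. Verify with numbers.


|z1| = sqrt((-6.7)^2 + 4.1^2) = sqrt(61.7) = 7.8549
|z2| = sqrt((-2.2)^2 + 4^2) = sqrt(20.84) = 4.5651
z1+z2 = -8.9000 + 8.1000i
|z1+z2| = sqrt(144.82) = 12.0341
|z1|+|z2| = 7.8549 + 4.5651 = 12.4200

|z1+z2| = 12.0341 ≤ |z1|+|z2| = 12.4200 (verified)


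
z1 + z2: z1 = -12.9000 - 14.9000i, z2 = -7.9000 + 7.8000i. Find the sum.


Real: -12.9 - 7.9 = -20.8
Imag: -14.9 + 7.8 = -7.1

-20.8000 - 7.1000i


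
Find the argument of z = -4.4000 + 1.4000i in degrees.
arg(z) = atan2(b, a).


Re = -4.4, Im = 1.4
arg = atan2(1.4, -4.4) = 162.3499 degrees

arg(z) = 162.3499 degrees


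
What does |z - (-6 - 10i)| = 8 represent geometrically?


|z - z0| = r is a circle with center z0 and radius r.
Center = (-6, -10), radius = 8

Circle with center (-6, -10) and radius 8


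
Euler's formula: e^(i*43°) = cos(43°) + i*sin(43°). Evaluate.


cos(43°) = 0.7314
sin(43°) = 0.6820

e^(i*43°) = 0.7314 + 0.6820i


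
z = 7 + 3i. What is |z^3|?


|z| = sqrt(49+9) = sqrt(58) = 7.6158
|z^3| = |z|^3 = (sqrt(58))^3 = 58*sqrt(58)

|z^3| = 58*sqrt(58) ≈ 441.7148


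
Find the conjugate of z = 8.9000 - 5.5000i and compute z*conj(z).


z_bar = 8.9000 + 5.5000i
z*z_bar = 8.9^2 + (-5.5)^2 = 79.21 + 30.25 = 109.46

z_bar = 8.9000 + 5.5000i, z*z_bar = 109.46


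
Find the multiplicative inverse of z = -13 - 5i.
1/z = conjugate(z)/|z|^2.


|z|^2 = 169+25 = 194
1/z = (-13 + 5i)/194

1/z = -0.0670 + 0.0258i


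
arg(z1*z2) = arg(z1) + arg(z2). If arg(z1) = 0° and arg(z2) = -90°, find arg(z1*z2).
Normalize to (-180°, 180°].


arg(z1*z2) = 0° - 90° = -90°
Normalized to (-180°, 180°]: -90°

-90°


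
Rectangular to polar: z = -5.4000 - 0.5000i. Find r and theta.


r = sqrt(29.16+0.25) = sqrt(29.41) = 5.4231
theta = atan2(-0.5, -5.4) = -174.7099 degrees

r = 5.4231, theta = -174.7099 degrees


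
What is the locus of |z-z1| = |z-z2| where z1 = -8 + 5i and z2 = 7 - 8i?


Equal distances means the locus is the perpendicular bisector of z1 and z2.
Midpoint = ((-8+7)/2, (5+(-8))/2) = (-0.5000, -1.5000)

Perpendicular bisector through (-0.5000, -1.5000)


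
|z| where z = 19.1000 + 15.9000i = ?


|z| = sqrt(19.1^2 + 15.9^2) = sqrt(364.81 + 252.81) = sqrt(617.62) = 24.8520

|z| = 24.8520


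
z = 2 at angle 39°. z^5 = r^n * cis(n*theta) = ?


r^5 = 2^5 = 32
n*theta = 5*39° = 195° = 195° (mod 360)
a = 32*cos(195°) = -30.9096
b = 32*sin(195°) = -8.2822

32 cis(195°) = -30.9096 - 8.2822i


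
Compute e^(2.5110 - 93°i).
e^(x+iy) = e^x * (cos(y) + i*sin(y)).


e^2.5110 = 12.31724
cos(-93°) = -0.052336
sin(-93°) = -0.99863
Real = 12.31724*(-0.052336) = -0.6446
Imag = 12.31724*(-0.99863) = -12.3004

-0.6446 - 12.3004i


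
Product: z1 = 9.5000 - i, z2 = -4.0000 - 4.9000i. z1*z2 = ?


Real = 9.5*(-4) - (-1)*(-4.9) = -38 - 4.9 = -42.9
Imag = 9.5*(-4.9) - (4)*(-1) = -46.55 + 4 = -42.55

-42.9000 - 42.5500i


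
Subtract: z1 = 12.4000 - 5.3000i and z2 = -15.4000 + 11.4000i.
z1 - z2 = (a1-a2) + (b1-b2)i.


Real: 12.4 + 15.4 = 27.8
Imag: -5.3 - 11.4 = -16.7

27.8000 - 16.7000i


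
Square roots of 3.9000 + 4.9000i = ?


|z| = sqrt(15.21+24.01) = 6.2626
sqrt((|z|+a)/2) = sqrt((6.2626+3.9)/2) = sqrt(5.0813) = 2.2542
sqrt((|z|-a)/2) = sqrt((6.2626-3.9)/2) = sqrt(1.1813) = 1.0869

±(2.2542 + 1.0869i) i.e. 2.2542 + 1.0869i and -2.2542 - 1.0869i


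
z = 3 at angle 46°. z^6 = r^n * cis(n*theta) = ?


r^6 = 3^6 = 729
n*theta = 6*46° = 276° = 276° (mod 360)
a = 729*cos(276°) = 76.2012
b = 729*sin(276°) = -725.0065

729 cis(276°) = 76.2012 - 725.0065i


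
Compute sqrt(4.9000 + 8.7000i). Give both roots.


|z| = sqrt(24.01+75.69) = 9.9850
sqrt((|z|+a)/2) = sqrt((9.9850+4.9)/2) = sqrt(7.4425) = 2.7281
sqrt((|z|-a)/2) = sqrt((9.9850-4.9)/2) = sqrt(2.5425) = 1.5945

±(2.7281 + 1.5945i) i.e. 2.7281 + 1.5945i and -2.7281 - 1.5945i


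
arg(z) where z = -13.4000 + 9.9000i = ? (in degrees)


Re = -13.4, Im = 9.9
arg = atan2(9.9, -13.4) = 143.5428 degrees

arg(z) = 143.5428 degrees


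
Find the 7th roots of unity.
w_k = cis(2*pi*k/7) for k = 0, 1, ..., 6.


The 7th roots of unity are cis(360k/7°) for k=0..6
Angle step = 360/7 = 51.4286°
Primitive root: cis(51.4286°)
Primitive root = 0.6235 + 0.7818i

7 roots at angles: 0°, 51.4286°, 102.8571°, 154.2857°, 205.7143°, 257.1429°, 308.5714°


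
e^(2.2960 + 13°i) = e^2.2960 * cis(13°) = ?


e^2.2960 = 9.934365
cos(13°) = 0.97437
sin(13°) = 0.22495
Real = 9.934365*0.97437 = 9.6797
Imag = 9.934365*0.22495 = 2.2347

9.6797 + 2.2347i


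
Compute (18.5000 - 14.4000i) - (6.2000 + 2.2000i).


Real: 18.5 - 6.2 = 12.3
Imag: -14.4 - 2.2 = -16.6

12.3000 - 16.6000i


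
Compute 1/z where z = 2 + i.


|z|^2 = 4+1 = 5
1/z = (2 - 1i)/5

1/z = 0.4000 - 0.2000i


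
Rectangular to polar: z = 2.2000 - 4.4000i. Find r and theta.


r = sqrt(4.84+19.36) = sqrt(24.2) = 4.9193
theta = atan2(-4.4, 2.2) = -63.4349 degrees

r = 4.9193, theta = -63.4349 degrees


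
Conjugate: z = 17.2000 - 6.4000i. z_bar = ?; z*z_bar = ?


z_bar = 17.2000 + 6.4000i
z*z_bar = 17.2^2 + (-6.4)^2 = 295.84 + 40.96 = 336.8

z_bar = 17.2000 + 6.4000i, z*z_bar = 336.8


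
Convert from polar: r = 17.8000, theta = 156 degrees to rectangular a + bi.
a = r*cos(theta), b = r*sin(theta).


a = 17.8000*cos(156°) = 17.8000*(-0.913545) = -16.2611
b = 17.8000*sin(156°) = 17.8000*0.406737 = 7.2399

-16.2611 + 7.2399i


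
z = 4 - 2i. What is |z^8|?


|z| = sqrt(16+4) = sqrt(20) = 4.4721
|z^8| = |z|^8 = (sqrt(20))^8 = 20^4 = 160000

|z^8| = 160000


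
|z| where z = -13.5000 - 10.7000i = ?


|z| = sqrt((-13.5)^2 + (-10.7)^2) = sqrt(182.25 + 114.49) = sqrt(296.74) = 17.2261

|z| = 17.2261


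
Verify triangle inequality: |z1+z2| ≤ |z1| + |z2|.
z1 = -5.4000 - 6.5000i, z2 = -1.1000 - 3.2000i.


|z1| = sqrt((-5.4)^2 + (-6.5)^2) = sqrt(71.41) = 8.4504
|z2| = sqrt((-1.1)^2 + (-3.2)^2) = sqrt(11.45) = 3.3838
z1+z2 = -6.5000 - 9.7000i
|z1+z2| = sqrt(136.34) = 11.6765
|z1|+|z2| = 8.4504 + 3.3838 = 11.8342

|z1+z2| = 11.6765 ≤ |z1|+|z2| = 11.8342 (verified)


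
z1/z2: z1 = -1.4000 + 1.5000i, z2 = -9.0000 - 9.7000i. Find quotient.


Conjugate of z2 = -9.0000 + 9.7000i
Numerator: (-1.4000 + 1.5000i)(-9.0000 + 9.7000i) = -1.9500 - 27.0800i
Denominator: (-9)^2 + (-9.7)^2 = 175.09
Result = (-1.9500 - 27.0800i)/175.09

-0.0111 - 0.1547i


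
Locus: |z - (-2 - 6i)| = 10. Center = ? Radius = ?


|z - z0| = r is a circle with center z0 and radius r.
Center = (-2, -6), radius = 10

Circle with center (-2, -6) and radius 10


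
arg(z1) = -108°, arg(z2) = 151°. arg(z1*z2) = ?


arg(z1*z2) = -108° + 151° = 43°
Normalized to (-180°, 180°]: 43°

43°


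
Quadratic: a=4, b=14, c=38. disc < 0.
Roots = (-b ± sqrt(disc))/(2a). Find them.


disc = 14^2 - 4*4*38 = 196 - 608 = -412
sqrt(|disc|) = sqrt(412) = 20.2978
Real part = -14/(2*4) = -1.7500
Imag part = 20.2978/(2*4) = 2.5372

-1.7500 ± 2.5372i


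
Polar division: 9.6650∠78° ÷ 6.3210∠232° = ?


r = 9.6650 / 6.3210 = 1.5290
theta = 78° - 232° = -154° = 206° (mod 360)

1.5290 cis(206°)


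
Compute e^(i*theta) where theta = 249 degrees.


cos(249°) = -0.3584
sin(249°) = -0.9336

e^(i*249°) = -0.3584 - 0.9336i


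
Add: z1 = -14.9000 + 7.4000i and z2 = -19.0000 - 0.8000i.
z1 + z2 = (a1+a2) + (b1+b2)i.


Real: -14.9 - 19 = -33.9
Imag: 7.4 - 0.8 = 6.6

-33.9000 + 6.6000i


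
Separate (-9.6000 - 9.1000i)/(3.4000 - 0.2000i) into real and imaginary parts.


Multiply by conjugate: (-9.6000 - 9.1000i)(3.4000 + 0.2000i) / (3.4^2 + (-0.2)^2)
Numerator real = -9.6*3.4 - (9.1)*(-0.2) = -30.82
Numerator imag = -9.1*3.4 - (-9.6)*(-0.2) = -32.86
Denominator = 11.6
Re(z) = -30.82/11.6 = -2.6569
Im(z) = -32.86/11.6 = -2.8328

Re(z) = -2.6569, Im(z) = -2.8328


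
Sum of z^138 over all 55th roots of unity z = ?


The roots are w_k = w^k with w = e^(2*pi*i/55), and (w^k)^138 = (w^138)^k.
So S = 1 + u + u^2 + ... + u^(54) with u = w^138.
138 = 2*55 + 28, so 138 is not a multiple of 55: u = (w^55)^2 * w^28 = w^28 ≠ 1 (w is a primitive 55th root), while u^55 = (w^55)^138 = 1.
Geometric series: S = (1 - u^55)/(1 - u) = (1 - 1)/(1 - u) = 0

S = 0


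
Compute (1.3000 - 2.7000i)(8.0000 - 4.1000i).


Real = 1.3*8 - (-2.7)*(-4.1) = 10.4 - 11.07 = -0.67
Imag = 1.3*(-4.1) + 8*(-2.7) = -5.33 - (21.6) = -26.93

-0.6700 - 26.9300i


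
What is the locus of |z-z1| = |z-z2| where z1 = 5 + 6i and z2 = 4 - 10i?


Equal distances means the locus is the perpendicular bisector of z1 and z2.
Midpoint = ((5+4)/2, (6+(-10))/2) = (4.5000, -2.0000)

Perpendicular bisector through (4.5000, -2.0000)


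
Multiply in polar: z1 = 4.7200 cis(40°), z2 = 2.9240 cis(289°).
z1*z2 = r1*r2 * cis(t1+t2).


r = 4.7200 * 2.9240 = 13.8013
theta = 40° + 289° = 329° = 329° (mod 360)

13.8013 cis(329°)


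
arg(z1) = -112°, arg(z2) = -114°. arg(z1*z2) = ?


arg(z1*z2) = -112° - 114° = -226°
Normalized to (-180°, 180°]: 134°

134°


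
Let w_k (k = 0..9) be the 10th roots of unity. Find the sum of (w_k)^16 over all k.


The roots are w_k = w^k with w = e^(2*pi*i/10), and (w^k)^16 = (w^16)^k.
So S = 1 + u + u^2 + ... + u^(9) with u = w^16.
16 = 1*10 + 6, so 16 is not a multiple of 10: u = (w^10)^1 * w^6 = w^6 ≠ 1 (w is a primitive 10th root), while u^10 = (w^10)^16 = 1.
Geometric series: S = (1 - u^10)/(1 - u) = (1 - 1)/(1 - u) = 0

S = 0


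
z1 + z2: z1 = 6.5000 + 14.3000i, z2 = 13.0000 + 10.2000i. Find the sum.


Real: 6.5 + 13 = 19.5
Imag: 14.3 + 10.2 = 24.5

19.5000 + 24.5000i


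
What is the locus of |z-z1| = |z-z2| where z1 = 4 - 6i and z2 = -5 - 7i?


Equal distances means the locus is the perpendicular bisector of z1 and z2.
Midpoint = ((4+(-5))/2, (-6+(-7))/2) = (-0.5000, -6.5000)

Perpendicular bisector through (-0.5000, -6.5000)


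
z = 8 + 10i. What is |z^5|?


|z| = sqrt(64+100) = sqrt(164) = 12.8062
|z^5| = |z|^5 = (sqrt(164))^5 = 164^2 * sqrt(164) = 26896*sqrt(164)

|z^5| = 26896*sqrt(164) ≈ 344436.8590


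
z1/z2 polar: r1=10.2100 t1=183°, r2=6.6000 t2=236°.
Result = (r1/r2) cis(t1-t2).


r = 10.2100 / 6.6000 = 1.5470
theta = 183° - 236° = -53° = 307° (mod 360)

1.5470 cis(307°)


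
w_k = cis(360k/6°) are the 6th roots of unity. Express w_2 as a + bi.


Angle = 360*2/6 = 120°
a = cos(120°) = -0.5000
b = sin(120°) = 0.8660

-0.5000 + 0.8660i


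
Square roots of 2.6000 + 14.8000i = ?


|z| = sqrt(6.76+219.04) = 15.0266
sqrt((|z|+a)/2) = sqrt((15.0266+2.6)/2) = sqrt(8.8133) = 2.9687
sqrt((|z|-a)/2) = sqrt((15.0266-2.6)/2) = sqrt(6.2133) = 2.4927

±(2.9687 + 2.4927i) i.e. 2.9687 + 2.4927i and -2.9687 - 2.4927i


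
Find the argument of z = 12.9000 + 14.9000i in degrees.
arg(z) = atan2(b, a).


Re = 12.9, Im = 14.9
arg = atan2(14.9, 12.9) = 49.1149 degrees

arg(z) = 49.1149 degrees


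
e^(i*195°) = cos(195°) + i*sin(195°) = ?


cos(195°) = -0.9659
sin(195°) = -0.2588

e^(i*195°) = -0.9659 - 0.2588i


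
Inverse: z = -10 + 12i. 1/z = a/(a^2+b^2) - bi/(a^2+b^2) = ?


|z|^2 = 100+144 = 244
1/z = (-10 - 12i)/244

1/z = -0.0410 - 0.0492i


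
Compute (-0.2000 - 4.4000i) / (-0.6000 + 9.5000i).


Conjugate of z2 = -0.6000 - 9.5000i
Numerator: (-0.2000 - 4.4000i)(-0.6000 - 9.5000i) = -41.6800 + 4.5400i
Denominator: (-0.6)^2 + 9.5^2 = 90.61
Result = (-41.6800 + 4.5400i)/90.61

-0.4600 + 0.0501i


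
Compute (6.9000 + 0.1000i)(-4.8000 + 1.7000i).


Real = 6.9*(-4.8) - 0.1*1.7 = -33.12 - 0.17 = -33.29
Imag = 6.9*1.7 - (4.8)*0.1 = 11.73 - (0.48) = 11.25

-33.2900 + 11.2500i


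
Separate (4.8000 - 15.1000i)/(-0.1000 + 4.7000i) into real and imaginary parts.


Multiply by conjugate: (4.8000 - 15.1000i)(-0.1000 - 4.7000i) / ((-0.1)^2 + 4.7^2)
Numerator real = 4.8*(-0.1) - (15.1)*4.7 = -71.45
Numerator imag = -15.1*(-0.1) - 4.8*4.7 = -21.05
Denominator = 22.1
Re(z) = -71.45/22.1 = -3.2330
Im(z) = -21.05/22.1 = -0.9525

Re(z) = -3.2330, Im(z) = -0.9525


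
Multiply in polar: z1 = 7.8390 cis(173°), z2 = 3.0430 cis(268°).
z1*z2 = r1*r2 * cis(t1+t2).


r = 7.8390 * 3.0430 = 23.8541
theta = 173° + 268° = 441° = 81° (mod 360)

23.8541 cis(81°)
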